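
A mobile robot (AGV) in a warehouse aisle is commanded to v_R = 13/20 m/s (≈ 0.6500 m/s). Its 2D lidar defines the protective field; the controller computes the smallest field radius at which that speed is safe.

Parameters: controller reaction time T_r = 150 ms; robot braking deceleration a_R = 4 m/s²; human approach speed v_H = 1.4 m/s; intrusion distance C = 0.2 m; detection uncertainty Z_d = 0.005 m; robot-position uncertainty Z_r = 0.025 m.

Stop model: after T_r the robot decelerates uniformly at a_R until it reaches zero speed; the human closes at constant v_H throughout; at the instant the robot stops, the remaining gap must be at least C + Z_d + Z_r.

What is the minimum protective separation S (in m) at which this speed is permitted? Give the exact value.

S_min = 2617/3200 m = 0.8178 m

T_s = v_R/a_R = (13/20)/4 = 0.1625 s
robot covers v_R·T_r = 0.6500·0.1500 = 0.0975 m before braking
robot under decel: 0.6500²/(2·4.0000) = 0.0528 m
human closes 1.4000·0.3125 = 0.4375 m
margins: 0.2000+0.0050+0.0250 = 0.2300 m
S_min ≈ 0.0975+0.0528+0.4375+0.2300  ⇒  S_min = 2617/3200 m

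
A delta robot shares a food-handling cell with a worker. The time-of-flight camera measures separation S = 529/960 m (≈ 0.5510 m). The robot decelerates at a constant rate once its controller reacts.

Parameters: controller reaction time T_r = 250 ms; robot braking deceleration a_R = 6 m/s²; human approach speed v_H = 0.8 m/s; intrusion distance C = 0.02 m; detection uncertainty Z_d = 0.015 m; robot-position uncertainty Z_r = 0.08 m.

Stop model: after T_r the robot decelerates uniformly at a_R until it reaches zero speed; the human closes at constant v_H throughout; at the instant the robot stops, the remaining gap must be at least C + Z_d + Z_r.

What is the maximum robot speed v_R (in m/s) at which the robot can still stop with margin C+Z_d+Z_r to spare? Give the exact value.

at the boundary: (1/12)·v² + (23/60)·v + (-1133/4800) = 0
  disc = (23/60)² − 4·(1/12)·(-1133/4800) = 361/1600 ; √disc = 19/40
  v_R = (−(23/60) + 19/40) / (2·(1/12)) = 11/20 m/s
check:
braking lasts T_s = (11/20)/6 = 0.0917 s
robot in T_r: 0.5500·0.2500 = 0.1375 m
braking distance = 0.5500²/(2·6.0000) = 0.0252 m
human over T_r+T_s: 0.8000·(0.2500+0.0917) = 0.2733 m
C+Z_d+Z_r = 0.0200+0.0150+0.0800 = 0.1150 m
sum ≈ 0.1375+0.0252+0.2733+0.1150 ≈ 0.5510 m = S ✓

v_R_max = 11/20 m/s = 0.5500 m/s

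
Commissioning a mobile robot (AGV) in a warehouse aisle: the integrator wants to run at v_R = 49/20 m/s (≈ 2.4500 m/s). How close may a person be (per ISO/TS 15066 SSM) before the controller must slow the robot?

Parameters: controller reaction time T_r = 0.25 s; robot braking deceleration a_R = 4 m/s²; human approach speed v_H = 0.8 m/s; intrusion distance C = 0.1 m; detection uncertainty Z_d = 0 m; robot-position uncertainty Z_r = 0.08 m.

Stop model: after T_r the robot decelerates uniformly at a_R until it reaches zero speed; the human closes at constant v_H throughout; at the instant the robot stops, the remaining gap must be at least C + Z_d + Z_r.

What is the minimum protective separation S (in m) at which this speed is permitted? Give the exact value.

T_s = v_R/a_R = (49/20)/4 = 0.6125 s
robot covers v_R·T_r = 2.4500·0.2500 = 0.6125 m before braking
braking distance = 2.4500²/(2·4.0000) = 0.7503 m
human over T_r+T_s: 0.8000·(0.2500+0.6125) = 0.6900 m
C+Z_d+Z_r = 0.1000+0.0000+0.0800 = 0.1800 m
S_min ≈ 0.6125+0.7503+0.6900+0.1800  ⇒  S_min = 1429/640 m

S_min = 1429/640 m = 2.2328 m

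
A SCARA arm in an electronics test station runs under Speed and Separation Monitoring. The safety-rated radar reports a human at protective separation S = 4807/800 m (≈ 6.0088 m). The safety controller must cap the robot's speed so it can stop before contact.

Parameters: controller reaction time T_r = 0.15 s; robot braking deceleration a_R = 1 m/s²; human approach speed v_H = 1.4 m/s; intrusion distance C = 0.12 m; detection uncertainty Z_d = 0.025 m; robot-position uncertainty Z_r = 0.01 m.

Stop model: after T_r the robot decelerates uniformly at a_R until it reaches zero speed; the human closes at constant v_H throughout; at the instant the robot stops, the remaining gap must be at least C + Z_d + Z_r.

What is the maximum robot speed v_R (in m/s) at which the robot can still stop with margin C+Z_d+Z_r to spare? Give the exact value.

collect terms ⇒ (1/2)·v_R² + (31/20)·v_R + (-903/160) = 0
  disc = (31/20)² − 4·(1/2)·(-903/160) = 1369/100 ; √disc = 37/10
  v_R = (−(31/20) + 37/10) / (2·(1/2)) = 43/20 m/s
check:
stop time T_s = (43/20)/1 = 2.1500 s
robot in T_r: 2.1500·0.1500 = 0.3225 m
robot covers 2.1500·2.1500 − ½·1.0000·2.1500² = 2.3112 m while stopping
human over T_r+T_s: 1.4000·(0.1500+2.1500) = 3.2200 m
residual clearance needed = 0.1200+0.0250+0.0100 = 0.1550 m
sum ≈ 0.3225+2.3112+3.2200+0.1550 ≈ 6.0088 m = S ✓

v_R_max = 43/20 m/s = 2.1500 m/s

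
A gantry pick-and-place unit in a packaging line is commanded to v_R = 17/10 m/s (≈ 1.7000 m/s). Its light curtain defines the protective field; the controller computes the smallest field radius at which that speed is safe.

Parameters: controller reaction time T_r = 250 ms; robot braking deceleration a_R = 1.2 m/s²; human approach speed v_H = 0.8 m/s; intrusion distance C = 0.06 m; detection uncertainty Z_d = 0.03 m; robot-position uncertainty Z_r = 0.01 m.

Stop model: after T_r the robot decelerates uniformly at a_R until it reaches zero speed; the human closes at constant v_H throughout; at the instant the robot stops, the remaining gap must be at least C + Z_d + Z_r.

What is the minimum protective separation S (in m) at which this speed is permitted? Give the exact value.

T_s = v_R/a_R = (17/10)/(6/5) = 1.4167 s
reaction-phase robot travel = 1.7000·0.2500 = 0.4250 m
robot covers 1.7000·1.4167 − ½·1.2000·1.4167² = 1.2042 m while stopping
human over T_r+T_s: 0.8000·(0.2500+1.4167) = 1.3333 m
margins: 0.0600+0.0300+0.0100 = 0.1000 m
S_min ≈ 0.4250+1.2042+1.3333+0.1000  ⇒  S_min = 49/16 m

S_min = 49/16 m = 3.0625 m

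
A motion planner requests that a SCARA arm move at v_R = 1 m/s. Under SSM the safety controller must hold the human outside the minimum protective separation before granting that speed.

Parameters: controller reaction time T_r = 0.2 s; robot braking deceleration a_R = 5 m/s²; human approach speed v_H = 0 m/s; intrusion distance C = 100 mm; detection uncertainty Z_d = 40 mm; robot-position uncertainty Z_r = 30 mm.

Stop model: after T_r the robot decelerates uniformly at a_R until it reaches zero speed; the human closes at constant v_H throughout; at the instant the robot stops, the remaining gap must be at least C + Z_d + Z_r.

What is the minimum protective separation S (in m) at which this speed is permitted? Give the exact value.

T_s = v_R/a_R = 1/5 = 0.2000 s
robot in T_r: 1.0000·0.2000 = 0.2000 m
braking distance = 1.0000²/(2·5.0000) = 0.1000 m
human closes 0.0000·0.4000 = 0.0000 m
margins: 0.1000+0.0400+0.0300 = 0.1700 m
S_min ≈ 0.2000+0.1000+0.0000+0.1700  ⇒  S_min = 47/100 m

S_min = 47/100 m = 0.4700 m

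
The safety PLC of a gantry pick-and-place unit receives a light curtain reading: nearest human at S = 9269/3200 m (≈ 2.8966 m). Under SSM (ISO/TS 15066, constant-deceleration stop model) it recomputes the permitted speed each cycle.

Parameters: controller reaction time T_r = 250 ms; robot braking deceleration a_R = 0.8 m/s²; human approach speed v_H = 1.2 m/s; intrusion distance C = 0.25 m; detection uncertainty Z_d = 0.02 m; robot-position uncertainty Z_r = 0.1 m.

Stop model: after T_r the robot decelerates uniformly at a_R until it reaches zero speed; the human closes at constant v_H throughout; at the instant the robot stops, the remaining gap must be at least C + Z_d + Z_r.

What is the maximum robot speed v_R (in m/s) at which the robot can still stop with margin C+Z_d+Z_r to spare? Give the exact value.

v_R_max = 19/20 m/s = 0.9500 m/s

at the boundary: (5/8)·v² + (7/4)·v + (-285/128) = 0
  disc = (7/4)² − 4·(5/8)·(-285/128) = 2209/256 ; √disc = 47/16
  v_R = (−(7/4) + 47/16) / (2·(5/8)) = 19/20 m/s
check:
stop time T_s = (19/20)/(4/5) = 1.1875 s
robot in T_r: 0.9500·0.2500 = 0.2375 m
robot under decel: 0.9500²/(2·0.8000) = 0.5641 m
human closes 1.2000·1.4375 = 1.7250 m
C+Z_d+Z_r = 0.2500+0.0200+0.1000 = 0.3700 m
sum ≈ 0.2375+0.5641+1.7250+0.3700 ≈ 2.8966 m = S ✓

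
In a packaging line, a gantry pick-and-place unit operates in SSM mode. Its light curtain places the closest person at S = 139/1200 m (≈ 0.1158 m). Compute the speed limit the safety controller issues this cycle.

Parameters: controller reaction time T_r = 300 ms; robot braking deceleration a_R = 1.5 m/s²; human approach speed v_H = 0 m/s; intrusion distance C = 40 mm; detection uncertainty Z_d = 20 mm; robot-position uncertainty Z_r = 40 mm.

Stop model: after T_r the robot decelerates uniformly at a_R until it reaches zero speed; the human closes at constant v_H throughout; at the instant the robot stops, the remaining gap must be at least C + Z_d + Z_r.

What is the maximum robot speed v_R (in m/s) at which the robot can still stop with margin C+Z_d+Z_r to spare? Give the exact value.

v_R_max = 1/20 m/s = 0.0500 m/s

quadratic (1/3)·v² + (3/10)·v + (-19/1200) = 0
  disc = (3/10)² − 4·(1/3)·(-19/1200) = 1/9 ; √disc = 1/3
  v_R = (−(3/10) + 1/3) / (2·(1/3)) = 1/20 m/s
check:
stop time T_s = (1/20)/(3/2) = 0.0333 s
robot in T_r: 0.0500·0.3000 = 0.0150 m
robot under decel: 0.0500²/(2·1.5000) = 0.0008 m
human closes 0.0000·0.3333 = 0.0000 m
residual clearance needed = 0.0400+0.0200+0.0400 = 0.1000 m
sum ≈ 0.0150+0.0008+0.0000+0.1000 ≈ 0.1158 m = S ✓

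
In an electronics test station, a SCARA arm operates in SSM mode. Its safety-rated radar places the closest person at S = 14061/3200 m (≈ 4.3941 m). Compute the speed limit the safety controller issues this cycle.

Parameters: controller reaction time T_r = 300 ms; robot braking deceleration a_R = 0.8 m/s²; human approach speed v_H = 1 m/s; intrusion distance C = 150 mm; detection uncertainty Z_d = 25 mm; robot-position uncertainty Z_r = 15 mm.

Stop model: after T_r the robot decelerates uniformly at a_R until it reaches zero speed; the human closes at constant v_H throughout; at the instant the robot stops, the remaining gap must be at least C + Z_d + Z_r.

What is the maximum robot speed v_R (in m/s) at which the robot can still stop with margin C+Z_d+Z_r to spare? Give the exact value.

quadratic (5/8)·v² + (31/20)·v + (-12493/3200) = 0
  disc = (31/20)² − 4·(5/8)·(-12493/3200) = 77841/6400 ; √disc = 279/80
  v_R = (−(31/20) + 279/80) / (2·(5/8)) = 31/20 m/s
check:
braking lasts T_s = (31/20)/(4/5) = 1.9375 s
robot covers v_R·T_r = 1.5500·0.3000 = 0.4650 m before braking
braking distance = 1.5500²/(2·0.8000) = 1.5016 m
person approaches 1.0000·(0.3000+1.9375) = 2.2375 m
residual clearance needed = 0.1500+0.0250+0.0150 = 0.1900 m
sum ≈ 0.4650+1.5016+2.2375+0.1900 ≈ 4.3941 m = S ✓

v_R_max = 31/20 m/s = 1.5500 m/s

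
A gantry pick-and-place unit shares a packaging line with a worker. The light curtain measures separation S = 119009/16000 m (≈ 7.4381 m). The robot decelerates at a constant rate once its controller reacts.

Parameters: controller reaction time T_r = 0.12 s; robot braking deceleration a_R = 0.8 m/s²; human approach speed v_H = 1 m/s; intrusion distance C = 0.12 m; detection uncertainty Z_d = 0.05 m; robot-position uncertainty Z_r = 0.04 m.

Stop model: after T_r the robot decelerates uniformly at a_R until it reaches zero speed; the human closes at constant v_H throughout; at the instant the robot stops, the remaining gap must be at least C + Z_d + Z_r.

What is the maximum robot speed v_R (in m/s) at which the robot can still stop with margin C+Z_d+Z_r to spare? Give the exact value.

v_R_max = 49/20 m/s = 2.4500 m/s

quadratic (5/8)·v² + (137/100)·v + (-113729/16000) = 0
  disc = (137/100)² − 4·(5/8)·(-113729/16000) = 3143529/160000 ; √disc = 1773/400
  v_R = (−(137/100) + 1773/400) / (2·(5/8)) = 49/20 m/s
check:
stop time T_s = (49/20)/(4/5) = 3.0625 s
robot covers v_R·T_r = 2.4500·0.1200 = 0.2940 m before braking
robot under decel: 2.4500²/(2·0.8000) = 3.7516 m
person approaches 1.0000·(0.1200+3.0625) = 3.1825 m
residual clearance needed = 0.1200+0.0500+0.0400 = 0.2100 m
sum ≈ 0.2940+3.7516+3.1825+0.2100 ≈ 7.4381 m = S ✓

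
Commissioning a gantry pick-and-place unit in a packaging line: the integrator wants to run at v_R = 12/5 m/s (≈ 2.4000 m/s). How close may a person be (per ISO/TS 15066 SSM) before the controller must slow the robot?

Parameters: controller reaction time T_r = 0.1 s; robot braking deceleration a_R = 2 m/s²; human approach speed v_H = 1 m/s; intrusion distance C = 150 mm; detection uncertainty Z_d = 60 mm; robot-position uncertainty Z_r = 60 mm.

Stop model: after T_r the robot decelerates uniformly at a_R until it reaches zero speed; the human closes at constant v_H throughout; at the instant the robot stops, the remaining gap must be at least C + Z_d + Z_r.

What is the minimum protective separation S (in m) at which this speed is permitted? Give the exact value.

S_min = 13/4 m = 3.2500 m

stop time T_s = (12/5)/2 = 1.2000 s
reaction-phase robot travel = 2.4000·0.1000 = 0.2400 m
robot covers 2.4000·1.2000 − ½·2.0000·1.2000² = 1.4400 m while stopping
human closes 1.0000·1.3000 = 1.3000 m
C+Z_d+Z_r = 0.1500+0.0600+0.0600 = 0.2700 m
S_min ≈ 0.2400+1.4400+1.3000+0.2700  ⇒  S_min = 13/4 m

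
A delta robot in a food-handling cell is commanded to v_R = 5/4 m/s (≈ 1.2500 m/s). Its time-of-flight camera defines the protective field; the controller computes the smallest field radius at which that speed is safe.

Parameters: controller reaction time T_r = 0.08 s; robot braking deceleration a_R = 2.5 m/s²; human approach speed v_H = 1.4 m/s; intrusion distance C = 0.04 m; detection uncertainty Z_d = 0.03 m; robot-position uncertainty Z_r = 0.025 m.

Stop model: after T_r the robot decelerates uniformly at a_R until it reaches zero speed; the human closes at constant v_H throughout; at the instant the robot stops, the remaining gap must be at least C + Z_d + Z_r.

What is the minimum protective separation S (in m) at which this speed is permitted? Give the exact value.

braking lasts T_s = (5/4)/(5/2) = 0.5000 s
robot in T_r: 1.2500·0.0800 = 0.1000 m
braking distance = 1.2500²/(2·2.5000) = 0.3125 m
human over T_r+T_s: 1.4000·(0.0800+0.5000) = 0.8120 m
margins: 0.0400+0.0300+0.0250 = 0.0950 m
S_min ≈ 0.1000+0.3125+0.8120+0.0950  ⇒  S_min = 2639/2000 m

S_min = 2639/2000 m = 1.3195 m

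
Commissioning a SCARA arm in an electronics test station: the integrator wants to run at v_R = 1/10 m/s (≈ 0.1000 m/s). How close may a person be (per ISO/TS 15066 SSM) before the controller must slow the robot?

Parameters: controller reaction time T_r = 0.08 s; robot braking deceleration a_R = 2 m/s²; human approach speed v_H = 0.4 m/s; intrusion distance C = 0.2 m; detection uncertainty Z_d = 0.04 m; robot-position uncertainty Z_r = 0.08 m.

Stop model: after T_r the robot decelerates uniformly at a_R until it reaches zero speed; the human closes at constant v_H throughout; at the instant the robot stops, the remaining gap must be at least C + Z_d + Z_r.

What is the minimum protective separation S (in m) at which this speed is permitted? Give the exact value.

stop time T_s = (1/10)/2 = 0.0500 s
reaction-phase robot travel = 0.1000·0.0800 = 0.0080 m
robot covers 0.1000·0.0500 − ½·2.0000·0.0500² = 0.0025 m while stopping
person approaches 0.4000·(0.0800+0.0500) = 0.0520 m
C+Z_d+Z_r = 0.2000+0.0400+0.0800 = 0.3200 m
S_min ≈ 0.0080+0.0025+0.0520+0.3200  ⇒  S_min = 153/400 m

S_min = 153/400 m = 0.3825 m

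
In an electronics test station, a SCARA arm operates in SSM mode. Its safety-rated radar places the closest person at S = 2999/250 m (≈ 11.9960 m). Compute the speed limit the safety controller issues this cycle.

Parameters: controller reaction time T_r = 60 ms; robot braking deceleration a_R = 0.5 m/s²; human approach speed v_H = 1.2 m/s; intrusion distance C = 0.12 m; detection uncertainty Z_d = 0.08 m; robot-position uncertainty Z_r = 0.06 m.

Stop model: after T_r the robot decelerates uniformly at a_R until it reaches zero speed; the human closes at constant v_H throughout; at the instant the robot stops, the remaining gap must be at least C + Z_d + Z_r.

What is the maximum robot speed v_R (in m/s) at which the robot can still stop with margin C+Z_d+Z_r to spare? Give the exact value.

v_R_max = 12/5 m/s = 2.4000 m/s

quadratic (1)·v² + (123/50)·v + (-1458/125) = 0
  disc = (123/50)² − 4·(1)·(-1458/125) = 131769/2500 ; √disc = 363/50
  v_R = (−(123/50) + 363/50) / (2·(1)) = 12/5 m/s
check:
T_s = v_R/a_R = (12/5)/(1/2) = 4.8000 s
reaction-phase robot travel = 2.4000·0.0600 = 0.1440 m
braking distance = 2.4000²/(2·0.5000) = 5.7600 m
person approaches 1.2000·(0.0600+4.8000) = 5.8320 m
margins: 0.1200+0.0800+0.0600 = 0.2600 m
sum ≈ 0.1440+5.7600+5.8320+0.2600 ≈ 11.9960 m = S ✓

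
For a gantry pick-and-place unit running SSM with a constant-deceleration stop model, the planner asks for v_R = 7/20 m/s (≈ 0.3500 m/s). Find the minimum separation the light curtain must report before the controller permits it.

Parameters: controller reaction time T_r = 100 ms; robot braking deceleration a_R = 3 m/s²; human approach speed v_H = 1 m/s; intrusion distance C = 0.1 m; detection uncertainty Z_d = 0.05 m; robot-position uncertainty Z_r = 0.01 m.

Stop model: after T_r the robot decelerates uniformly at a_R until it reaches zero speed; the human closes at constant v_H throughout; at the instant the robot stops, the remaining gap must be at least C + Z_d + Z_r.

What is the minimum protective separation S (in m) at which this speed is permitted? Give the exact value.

T_s = v_R/a_R = (7/20)/3 = 0.1167 s
robot covers v_R·T_r = 0.3500·0.1000 = 0.0350 m before braking
robot covers 0.3500·0.1167 − ½·3.0000·0.1167² = 0.0204 m while stopping
human over T_r+T_s: 1.0000·(0.1000+0.1167) = 0.2167 m
residual clearance needed = 0.1000+0.0500+0.0100 = 0.1600 m
S_min ≈ 0.0350+0.0204+0.2167+0.1600  ⇒  S_min = 1037/2400 m

S_min = 1037/2400 m = 0.4321 m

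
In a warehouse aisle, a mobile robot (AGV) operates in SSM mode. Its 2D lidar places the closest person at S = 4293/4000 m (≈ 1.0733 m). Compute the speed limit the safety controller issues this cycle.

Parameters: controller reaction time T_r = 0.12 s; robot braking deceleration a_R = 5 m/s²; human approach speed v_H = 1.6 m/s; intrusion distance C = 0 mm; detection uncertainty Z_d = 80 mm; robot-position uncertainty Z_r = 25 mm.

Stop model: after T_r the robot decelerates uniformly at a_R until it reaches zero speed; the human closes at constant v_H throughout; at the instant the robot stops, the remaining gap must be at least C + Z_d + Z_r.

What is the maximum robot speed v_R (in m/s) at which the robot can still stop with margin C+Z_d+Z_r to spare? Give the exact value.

at the boundary: (1/10)·v² + (11/25)·v + (-621/800) = 0
  disc = (11/25)² − 4·(1/10)·(-621/800) = 5041/10000 ; √disc = 71/100
  v_R = (−(11/25) + 71/100) / (2·(1/10)) = 27/20 m/s
check:
T_s = v_R/a_R = (27/20)/5 = 0.2700 s
robot covers v_R·T_r = 1.3500·0.1200 = 0.1620 m before braking
braking distance = 1.3500²/(2·5.0000) = 0.1822 m
person approaches 1.6000·(0.1200+0.2700) = 0.6240 m
C+Z_d+Z_r = 0.0000+0.0800+0.0250 = 0.1050 m
sum ≈ 0.1620+0.1822+0.6240+0.1050 ≈ 1.0733 m = S ✓

v_R_max = 27/20 m/s = 1.3500 m/s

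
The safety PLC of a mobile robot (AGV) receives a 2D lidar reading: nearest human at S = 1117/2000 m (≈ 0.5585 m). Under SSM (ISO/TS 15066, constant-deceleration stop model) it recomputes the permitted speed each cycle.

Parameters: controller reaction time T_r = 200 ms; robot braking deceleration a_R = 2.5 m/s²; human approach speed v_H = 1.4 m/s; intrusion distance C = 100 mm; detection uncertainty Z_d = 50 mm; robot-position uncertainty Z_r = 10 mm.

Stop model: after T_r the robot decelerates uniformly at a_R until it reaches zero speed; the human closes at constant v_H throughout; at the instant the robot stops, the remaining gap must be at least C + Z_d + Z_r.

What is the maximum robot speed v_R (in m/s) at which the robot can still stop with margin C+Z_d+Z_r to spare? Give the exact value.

at the boundary: (1/5)·v² + (19/25)·v + (-237/2000) = 0
  disc = (19/25)² − 4·(1/5)·(-237/2000) = 1681/2500 ; √disc = 41/50
  v_R = (−(19/25) + 41/50) / (2·(1/5)) = 3/20 m/s
check:
stop time T_s = (3/20)/(5/2) = 0.0600 s
robot covers v_R·T_r = 0.1500·0.2000 = 0.0300 m before braking
robot covers 0.1500·0.0600 − ½·2.5000·0.0600² = 0.0045 m while stopping
human closes 1.4000·0.2600 = 0.3640 m
C+Z_d+Z_r = 0.1000+0.0500+0.0100 = 0.1600 m
sum ≈ 0.0300+0.0045+0.3640+0.1600 ≈ 0.5585 m = S ✓

v_R_max = 3/20 m/s = 0.1500 m/s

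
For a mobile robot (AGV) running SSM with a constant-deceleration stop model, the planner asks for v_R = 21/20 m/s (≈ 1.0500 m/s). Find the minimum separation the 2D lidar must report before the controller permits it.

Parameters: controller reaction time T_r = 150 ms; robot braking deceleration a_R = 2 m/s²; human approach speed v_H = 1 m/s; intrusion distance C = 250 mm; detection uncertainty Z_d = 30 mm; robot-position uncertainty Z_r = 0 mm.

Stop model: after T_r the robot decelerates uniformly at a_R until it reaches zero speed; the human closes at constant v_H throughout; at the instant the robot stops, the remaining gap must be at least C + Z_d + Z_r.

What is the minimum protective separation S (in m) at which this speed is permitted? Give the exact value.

S_min = 2221/1600 m = 1.3881 m

T_s = v_R/a_R = (21/20)/2 = 0.5250 s
reaction-phase robot travel = 1.0500·0.1500 = 0.1575 m
braking distance = 1.0500²/(2·2.0000) = 0.2756 m
human closes 1.0000·0.6750 = 0.6750 m
residual clearance needed = 0.2500+0.0300+0.0000 = 0.2800 m
S_min ≈ 0.1575+0.2756+0.6750+0.2800  ⇒  S_min = 2221/1600 m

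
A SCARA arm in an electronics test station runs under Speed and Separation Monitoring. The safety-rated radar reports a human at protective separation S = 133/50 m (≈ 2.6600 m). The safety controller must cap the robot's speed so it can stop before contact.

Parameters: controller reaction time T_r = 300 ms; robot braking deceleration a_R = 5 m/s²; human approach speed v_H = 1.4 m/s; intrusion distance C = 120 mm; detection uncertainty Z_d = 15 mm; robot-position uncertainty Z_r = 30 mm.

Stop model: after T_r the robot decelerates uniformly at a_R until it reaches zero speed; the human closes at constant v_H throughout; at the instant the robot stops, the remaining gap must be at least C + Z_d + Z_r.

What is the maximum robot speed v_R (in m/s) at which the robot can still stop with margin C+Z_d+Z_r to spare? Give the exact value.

quadratic (1/10)·v² + (29/50)·v + (-83/40) = 0
  disc = (29/50)² − 4·(1/10)·(-83/40) = 729/625 ; √disc = 27/25
  v_R = (−(29/50) + 27/25) / (2·(1/10)) = 5/2 m/s
check:
T_s = v_R/a_R = (5/2)/5 = 0.5000 s
robot in T_r: 2.5000·0.3000 = 0.7500 m
robot under decel: 2.5000²/(2·5.0000) = 0.6250 m
person approaches 1.4000·(0.3000+0.5000) = 1.1200 m
margins: 0.1200+0.0150+0.0300 = 0.1650 m
sum ≈ 0.7500+0.6250+1.1200+0.1650 ≈ 2.6600 m = S ✓

v_R_max = 5/2 m/s = 2.5000 m/s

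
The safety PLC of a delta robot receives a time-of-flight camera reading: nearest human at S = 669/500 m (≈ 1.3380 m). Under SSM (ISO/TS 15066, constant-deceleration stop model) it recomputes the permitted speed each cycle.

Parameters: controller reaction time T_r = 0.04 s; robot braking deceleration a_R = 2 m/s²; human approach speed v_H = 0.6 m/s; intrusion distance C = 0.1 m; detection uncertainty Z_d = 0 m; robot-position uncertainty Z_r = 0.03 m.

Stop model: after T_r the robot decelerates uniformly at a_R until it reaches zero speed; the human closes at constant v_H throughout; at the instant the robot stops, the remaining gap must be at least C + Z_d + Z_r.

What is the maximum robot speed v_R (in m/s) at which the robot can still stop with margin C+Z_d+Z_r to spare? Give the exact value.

v_R_max = 8/5 m/s = 1.6000 m/s

at the boundary: (1/4)·v² + (17/50)·v + (-148/125) = 0
  disc = (17/50)² − 4·(1/4)·(-148/125) = 3249/2500 ; √disc = 57/50
  v_R = (−(17/50) + 57/50) / (2·(1/4)) = 8/5 m/s
check:
braking lasts T_s = (8/5)/2 = 0.8000 s
reaction-phase robot travel = 1.6000·0.0400 = 0.0640 m
braking distance = 1.6000²/(2·2.0000) = 0.6400 m
person approaches 0.6000·(0.0400+0.8000) = 0.5040 m
C+Z_d+Z_r = 0.1000+0.0000+0.0300 = 0.1300 m
sum ≈ 0.0640+0.6400+0.5040+0.1300 ≈ 1.3380 m = S ✓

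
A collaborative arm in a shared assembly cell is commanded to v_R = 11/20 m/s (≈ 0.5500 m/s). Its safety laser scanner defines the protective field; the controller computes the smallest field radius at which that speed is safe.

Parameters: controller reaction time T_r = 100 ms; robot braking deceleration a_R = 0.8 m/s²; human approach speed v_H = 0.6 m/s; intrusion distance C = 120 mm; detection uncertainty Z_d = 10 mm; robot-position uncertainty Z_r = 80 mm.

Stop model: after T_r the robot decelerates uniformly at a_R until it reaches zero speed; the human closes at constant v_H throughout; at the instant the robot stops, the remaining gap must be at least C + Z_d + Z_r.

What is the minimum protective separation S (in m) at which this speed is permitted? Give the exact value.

stop time T_s = (11/20)/(4/5) = 0.6875 s
reaction-phase robot travel = 0.5500·0.1000 = 0.0550 m
braking distance = 0.5500²/(2·0.8000) = 0.1891 m
person approaches 0.6000·(0.1000+0.6875) = 0.4725 m
margins: 0.1200+0.0100+0.0800 = 0.2100 m
S_min ≈ 0.0550+0.1891+0.4725+0.2100  ⇒  S_min = 593/640 m

S_min = 593/640 m = 0.9266 m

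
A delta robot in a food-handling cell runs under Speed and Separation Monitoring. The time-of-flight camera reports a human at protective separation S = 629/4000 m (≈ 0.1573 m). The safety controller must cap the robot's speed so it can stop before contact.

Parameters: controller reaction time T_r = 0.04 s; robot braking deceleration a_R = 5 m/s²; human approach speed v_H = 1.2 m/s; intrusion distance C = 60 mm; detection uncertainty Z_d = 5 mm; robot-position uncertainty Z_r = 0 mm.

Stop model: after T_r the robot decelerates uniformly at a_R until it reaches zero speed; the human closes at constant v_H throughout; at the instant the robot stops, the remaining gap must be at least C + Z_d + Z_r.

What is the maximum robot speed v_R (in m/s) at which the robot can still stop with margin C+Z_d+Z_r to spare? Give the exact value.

v_R_max = 3/20 m/s = 0.1500 m/s

at the boundary: (1/10)·v² + (7/25)·v + (-177/4000) = 0
  disc = (7/25)² − 4·(1/10)·(-177/4000) = 961/10000 ; √disc = 31/100
  v_R = (−(7/25) + 31/100) / (2·(1/10)) = 3/20 m/s
check:
T_s = v_R/a_R = (3/20)/5 = 0.0300 s
robot covers v_R·T_r = 0.1500·0.0400 = 0.0060 m before braking
robot covers 0.1500·0.0300 − ½·5.0000·0.0300² = 0.0022 m while stopping
person approaches 1.2000·(0.0400+0.0300) = 0.0840 m
C+Z_d+Z_r = 0.0600+0.0050+0.0000 = 0.0650 m
sum ≈ 0.0060+0.0022+0.0840+0.0650 ≈ 0.1573 m = S ✓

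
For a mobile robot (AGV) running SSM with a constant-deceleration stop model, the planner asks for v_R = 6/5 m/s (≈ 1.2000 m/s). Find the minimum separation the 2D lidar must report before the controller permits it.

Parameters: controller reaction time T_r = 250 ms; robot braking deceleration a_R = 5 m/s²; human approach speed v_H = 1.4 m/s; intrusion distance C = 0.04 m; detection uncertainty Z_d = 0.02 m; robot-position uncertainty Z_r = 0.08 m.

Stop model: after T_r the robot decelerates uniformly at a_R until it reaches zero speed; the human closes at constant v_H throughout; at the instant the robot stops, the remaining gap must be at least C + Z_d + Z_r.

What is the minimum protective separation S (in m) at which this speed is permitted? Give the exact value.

S_min = 127/100 m = 1.2700 m

braking lasts T_s = (6/5)/5 = 0.2400 s
robot covers v_R·T_r = 1.2000·0.2500 = 0.3000 m before braking
robot covers 1.2000·0.2400 − ½·5.0000·0.2400² = 0.1440 m while stopping
person approaches 1.4000·(0.2500+0.2400) = 0.6860 m
residual clearance needed = 0.0400+0.0200+0.0800 = 0.1400 m
S_min ≈ 0.3000+0.1440+0.6860+0.1400  ⇒  S_min = 127/100 m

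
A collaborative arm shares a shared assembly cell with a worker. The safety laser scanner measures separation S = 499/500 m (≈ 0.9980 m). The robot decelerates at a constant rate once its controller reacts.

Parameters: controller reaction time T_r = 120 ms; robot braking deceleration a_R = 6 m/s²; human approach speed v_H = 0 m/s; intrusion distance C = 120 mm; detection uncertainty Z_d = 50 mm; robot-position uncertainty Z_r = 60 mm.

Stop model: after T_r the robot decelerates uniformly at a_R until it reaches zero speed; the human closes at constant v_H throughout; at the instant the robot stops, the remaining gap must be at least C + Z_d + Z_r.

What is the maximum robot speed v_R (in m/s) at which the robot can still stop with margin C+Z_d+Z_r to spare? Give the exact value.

collect terms ⇒ (1/12)·v_R² + (3/25)·v_R + (-96/125) = 0
  disc = (3/25)² − 4·(1/12)·(-96/125) = 169/625 ; √disc = 13/25
  v_R = (−(3/25) + 13/25) / (2·(1/12)) = 12/5 m/s
check:
T_s = v_R/a_R = (12/5)/6 = 0.4000 s
robot in T_r: 2.4000·0.1200 = 0.2880 m
robot under decel: 2.4000²/(2·6.0000) = 0.4800 m
person approaches 0.0000·(0.1200+0.4000) = 0.0000 m
margins: 0.1200+0.0500+0.0600 = 0.2300 m
sum ≈ 0.2880+0.4800+0.0000+0.2300 ≈ 0.9980 m = S ✓

v_R_max = 12/5 m/s = 2.4000 m/s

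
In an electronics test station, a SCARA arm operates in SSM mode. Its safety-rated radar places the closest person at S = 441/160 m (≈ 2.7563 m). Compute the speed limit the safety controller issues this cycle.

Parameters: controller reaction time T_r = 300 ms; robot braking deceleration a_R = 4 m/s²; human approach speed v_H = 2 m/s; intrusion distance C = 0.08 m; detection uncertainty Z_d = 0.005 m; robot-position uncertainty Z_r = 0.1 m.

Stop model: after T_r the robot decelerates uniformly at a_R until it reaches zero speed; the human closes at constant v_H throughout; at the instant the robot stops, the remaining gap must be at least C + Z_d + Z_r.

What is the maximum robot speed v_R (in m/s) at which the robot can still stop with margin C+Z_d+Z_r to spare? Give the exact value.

at the boundary: (1/8)·v² + (4/5)·v + (-1577/800) = 0
  disc = (4/5)² − 4·(1/8)·(-1577/800) = 2601/1600 ; √disc = 51/40
  v_R = (−(4/5) + 51/40) / (2·(1/8)) = 19/10 m/s
check:
stop time T_s = (19/10)/4 = 0.4750 s
robot in T_r: 1.9000·0.3000 = 0.5700 m
robot covers 1.9000·0.4750 − ½·4.0000·0.4750² = 0.4512 m while stopping
human closes 2.0000·0.7750 = 1.5500 m
margins: 0.0800+0.0050+0.1000 = 0.1850 m
sum ≈ 0.5700+0.4512+1.5500+0.1850 ≈ 2.7563 m = S ✓

v_R_max = 19/10 m/s = 1.9000 m/s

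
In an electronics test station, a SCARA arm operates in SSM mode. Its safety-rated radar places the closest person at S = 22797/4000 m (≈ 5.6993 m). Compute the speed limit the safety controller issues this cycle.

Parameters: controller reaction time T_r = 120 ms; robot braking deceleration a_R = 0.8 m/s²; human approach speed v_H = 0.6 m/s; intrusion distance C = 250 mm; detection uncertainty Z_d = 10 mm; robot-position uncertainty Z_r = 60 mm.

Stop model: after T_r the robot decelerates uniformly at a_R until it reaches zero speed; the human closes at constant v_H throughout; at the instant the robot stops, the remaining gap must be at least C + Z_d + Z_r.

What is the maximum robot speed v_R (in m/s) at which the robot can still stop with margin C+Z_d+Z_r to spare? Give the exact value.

collect terms ⇒ (5/8)·v_R² + (87/100)·v_R + (-21229/4000) = 0
  disc = (87/100)² − 4·(5/8)·(-21229/4000) = 561001/40000 ; √disc = 749/200
  v_R = (−(87/100) + 749/200) / (2·(5/8)) = 23/10 m/s
check:
braking lasts T_s = (23/10)/(4/5) = 2.8750 s
robot in T_r: 2.3000·0.1200 = 0.2760 m
braking distance = 2.3000²/(2·0.8000) = 3.3062 m
human over T_r+T_s: 0.6000·(0.1200+2.8750) = 1.7970 m
C+Z_d+Z_r = 0.2500+0.0100+0.0600 = 0.3200 m
sum ≈ 0.2760+3.3062+1.7970+0.3200 ≈ 5.6993 m = S ✓

v_R_max = 23/10 m/s = 2.3000 m/s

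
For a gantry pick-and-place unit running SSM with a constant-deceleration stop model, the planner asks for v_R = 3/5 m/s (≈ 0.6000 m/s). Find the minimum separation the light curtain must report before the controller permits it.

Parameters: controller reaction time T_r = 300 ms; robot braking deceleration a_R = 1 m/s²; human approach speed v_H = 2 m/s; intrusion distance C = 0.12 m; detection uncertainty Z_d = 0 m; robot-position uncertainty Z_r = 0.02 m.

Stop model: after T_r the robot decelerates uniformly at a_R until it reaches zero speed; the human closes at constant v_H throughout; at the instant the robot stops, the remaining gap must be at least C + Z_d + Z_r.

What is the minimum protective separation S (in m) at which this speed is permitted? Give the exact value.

S_min = 23/10 m = 2.3000 m

T_s = v_R/a_R = (3/5)/1 = 0.6000 s
reaction-phase robot travel = 0.6000·0.3000 = 0.1800 m
robot under decel: 0.6000²/(2·1.0000) = 0.1800 m
person approaches 2.0000·(0.3000+0.6000) = 1.8000 m
C+Z_d+Z_r = 0.1200+0.0000+0.0200 = 0.1400 m
S_min ≈ 0.1800+0.1800+1.8000+0.1400  ⇒  S_min = 23/10 m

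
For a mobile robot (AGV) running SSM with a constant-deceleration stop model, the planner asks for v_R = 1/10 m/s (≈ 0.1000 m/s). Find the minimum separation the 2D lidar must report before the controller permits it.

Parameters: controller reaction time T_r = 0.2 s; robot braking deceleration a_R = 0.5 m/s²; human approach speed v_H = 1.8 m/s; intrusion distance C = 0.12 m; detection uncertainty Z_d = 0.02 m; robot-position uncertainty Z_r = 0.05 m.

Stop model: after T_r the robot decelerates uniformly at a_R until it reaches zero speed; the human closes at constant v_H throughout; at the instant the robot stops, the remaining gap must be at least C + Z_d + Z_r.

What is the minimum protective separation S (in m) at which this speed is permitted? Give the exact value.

S_min = 47/50 m = 0.9400 m

braking lasts T_s = (1/10)/(1/2) = 0.2000 s
robot in T_r: 0.1000·0.2000 = 0.0200 m
braking distance = 0.1000²/(2·0.5000) = 0.0100 m
person approaches 1.8000·(0.2000+0.2000) = 0.7200 m
C+Z_d+Z_r = 0.1200+0.0200+0.0500 = 0.1900 m
S_min ≈ 0.0200+0.0100+0.7200+0.1900  ⇒  S_min = 47/50 m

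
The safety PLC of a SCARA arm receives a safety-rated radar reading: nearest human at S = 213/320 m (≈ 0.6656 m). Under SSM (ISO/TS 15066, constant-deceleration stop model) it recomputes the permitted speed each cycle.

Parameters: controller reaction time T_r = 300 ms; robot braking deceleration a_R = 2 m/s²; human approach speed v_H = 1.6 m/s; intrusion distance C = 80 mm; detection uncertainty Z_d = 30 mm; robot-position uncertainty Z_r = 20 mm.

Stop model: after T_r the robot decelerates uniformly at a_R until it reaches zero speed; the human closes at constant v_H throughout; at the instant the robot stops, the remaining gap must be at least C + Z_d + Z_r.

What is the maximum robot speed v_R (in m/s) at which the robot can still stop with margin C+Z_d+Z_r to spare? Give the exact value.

collect terms ⇒ (1/4)·v_R² + (11/10)·v_R + (-89/1600) = 0
  disc = (11/10)² − 4·(1/4)·(-89/1600) = 81/64 ; √disc = 9/8
  v_R = (−(11/10) + 9/8) / (2·(1/4)) = 1/20 m/s
check:
T_s = v_R/a_R = (1/20)/2 = 0.0250 s
reaction-phase robot travel = 0.0500·0.3000 = 0.0150 m
braking distance = 0.0500²/(2·2.0000) = 0.0006 m
human closes 1.6000·0.3250 = 0.5200 m
C+Z_d+Z_r = 0.0800+0.0300+0.0200 = 0.1300 m
sum ≈ 0.0150+0.0006+0.5200+0.1300 ≈ 0.6656 m = S ✓

v_R_max = 1/20 m/s = 0.0500 m/s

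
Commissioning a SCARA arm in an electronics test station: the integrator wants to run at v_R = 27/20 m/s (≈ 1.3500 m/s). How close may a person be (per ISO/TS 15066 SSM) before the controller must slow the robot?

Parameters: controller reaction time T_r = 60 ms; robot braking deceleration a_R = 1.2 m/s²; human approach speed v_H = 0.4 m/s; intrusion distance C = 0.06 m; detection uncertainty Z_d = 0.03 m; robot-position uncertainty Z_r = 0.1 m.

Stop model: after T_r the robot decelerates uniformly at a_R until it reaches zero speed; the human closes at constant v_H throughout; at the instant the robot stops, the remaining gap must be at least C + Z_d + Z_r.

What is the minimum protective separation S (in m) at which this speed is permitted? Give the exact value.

S_min = 2407/1600 m = 1.5044 m

stop time T_s = (27/20)/(6/5) = 1.1250 s
reaction-phase robot travel = 1.3500·0.0600 = 0.0810 m
robot under decel: 1.3500²/(2·1.2000) = 0.7594 m
person approaches 0.4000·(0.0600+1.1250) = 0.4740 m
margins: 0.0600+0.0300+0.1000 = 0.1900 m
S_min ≈ 0.0810+0.7594+0.4740+0.1900  ⇒  S_min = 2407/1600 m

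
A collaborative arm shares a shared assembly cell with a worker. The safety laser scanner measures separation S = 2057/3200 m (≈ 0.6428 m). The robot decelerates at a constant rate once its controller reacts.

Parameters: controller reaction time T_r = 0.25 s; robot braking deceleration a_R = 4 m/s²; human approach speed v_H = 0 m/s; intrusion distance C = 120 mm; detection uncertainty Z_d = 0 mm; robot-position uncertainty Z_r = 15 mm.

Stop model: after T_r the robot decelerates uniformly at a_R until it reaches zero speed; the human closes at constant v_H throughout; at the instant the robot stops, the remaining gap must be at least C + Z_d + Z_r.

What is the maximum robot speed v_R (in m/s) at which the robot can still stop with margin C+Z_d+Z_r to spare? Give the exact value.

v_R_max = 5/4 m/s = 1.2500 m/s

at the boundary: (1/8)·v² + (1/4)·v + (-65/128) = 0
  disc = (1/4)² − 4·(1/8)·(-65/128) = 81/256 ; √disc = 9/16
  v_R = (−(1/4) + 9/16) / (2·(1/8)) = 5/4 m/s
check:
stop time T_s = (5/4)/4 = 0.3125 s
robot covers v_R·T_r = 1.2500·0.2500 = 0.3125 m before braking
robot under decel: 1.2500²/(2·4.0000) = 0.1953 m
human closes 0.0000·0.5625 = 0.0000 m
residual clearance needed = 0.1200+0.0000+0.0150 = 0.1350 m
sum ≈ 0.3125+0.1953+0.0000+0.1350 ≈ 0.6428 m = S ✓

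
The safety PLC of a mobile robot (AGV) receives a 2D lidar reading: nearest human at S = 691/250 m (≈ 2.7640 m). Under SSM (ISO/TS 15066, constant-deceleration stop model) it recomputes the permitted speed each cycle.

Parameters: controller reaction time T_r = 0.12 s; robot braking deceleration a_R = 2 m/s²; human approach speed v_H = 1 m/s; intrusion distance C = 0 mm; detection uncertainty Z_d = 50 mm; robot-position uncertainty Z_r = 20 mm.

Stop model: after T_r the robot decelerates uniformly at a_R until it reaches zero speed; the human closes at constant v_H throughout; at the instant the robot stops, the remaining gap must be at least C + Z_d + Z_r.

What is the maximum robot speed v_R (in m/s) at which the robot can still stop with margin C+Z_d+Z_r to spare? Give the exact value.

v_R_max = 11/5 m/s = 2.2000 m/s

at the boundary: (1/4)·v² + (31/50)·v + (-1287/500) = 0
  disc = (31/50)² − 4·(1/4)·(-1287/500) = 1849/625 ; √disc = 43/25
  v_R = (−(31/50) + 43/25) / (2·(1/4)) = 11/5 m/s
check:
T_s = v_R/a_R = (11/5)/2 = 1.1000 s
reaction-phase robot travel = 2.2000·0.1200 = 0.2640 m
robot under decel: 2.2000²/(2·2.0000) = 1.2100 m
person approaches 1.0000·(0.1200+1.1000) = 1.2200 m
margins: 0.0000+0.0500+0.0200 = 0.0700 m
sum ≈ 0.2640+1.2100+1.2200+0.0700 ≈ 2.7640 m = S ✓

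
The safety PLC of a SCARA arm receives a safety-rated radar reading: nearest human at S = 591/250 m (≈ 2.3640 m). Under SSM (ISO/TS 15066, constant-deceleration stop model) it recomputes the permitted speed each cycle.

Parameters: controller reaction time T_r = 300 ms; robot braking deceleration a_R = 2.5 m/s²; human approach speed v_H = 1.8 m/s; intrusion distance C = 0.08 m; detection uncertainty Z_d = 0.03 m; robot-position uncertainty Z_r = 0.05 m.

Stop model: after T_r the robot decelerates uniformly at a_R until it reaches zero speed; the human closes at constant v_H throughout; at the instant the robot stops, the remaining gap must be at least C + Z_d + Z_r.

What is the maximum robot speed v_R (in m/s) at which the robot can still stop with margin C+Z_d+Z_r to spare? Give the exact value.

at the boundary: (1/5)·v² + (51/50)·v + (-208/125) = 0
  disc = (51/50)² − 4·(1/5)·(-208/125) = 5929/2500 ; √disc = 77/50
  v_R = (−(51/50) + 77/50) / (2·(1/5)) = 13/10 m/s
check:
stop time T_s = (13/10)/(5/2) = 0.5200 s
robot in T_r: 1.3000·0.3000 = 0.3900 m
robot covers 1.3000·0.5200 − ½·2.5000·0.5200² = 0.3380 m while stopping
person approaches 1.8000·(0.3000+0.5200) = 1.4760 m
C+Z_d+Z_r = 0.0800+0.0300+0.0500 = 0.1600 m
sum ≈ 0.3900+0.3380+1.4760+0.1600 ≈ 2.3640 m = S ✓

v_R_max = 13/10 m/s = 1.3000 m/s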